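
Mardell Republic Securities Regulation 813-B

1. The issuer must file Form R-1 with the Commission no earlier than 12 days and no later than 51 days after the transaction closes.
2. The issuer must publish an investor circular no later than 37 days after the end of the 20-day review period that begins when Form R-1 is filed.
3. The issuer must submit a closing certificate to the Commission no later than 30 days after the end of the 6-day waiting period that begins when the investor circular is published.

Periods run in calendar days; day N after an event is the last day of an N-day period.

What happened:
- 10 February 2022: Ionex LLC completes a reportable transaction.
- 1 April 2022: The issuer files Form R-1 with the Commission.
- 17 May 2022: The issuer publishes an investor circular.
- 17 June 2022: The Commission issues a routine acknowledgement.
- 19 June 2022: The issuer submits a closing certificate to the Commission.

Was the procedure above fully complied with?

Step 1 — 12 and 51 days from 10 February 2022 (when the transaction closes) are 22 February 2022 and 2 April 2022 respectively; 1 April 2022 falls inside that range.
Step 2 — counting 37 days from 21 April 2022 (end of the 20-day review period, which began when Form R-1 is filed on 1 April 2022) gives a deadline of 28 May 2022; 17 May 2022 is within that limit.
Step 3 — counting 30 days from 23 May 2022 (end of the 6-day waiting period, which began when the investor circular is published on 17 May 2022) gives a deadline of 22 June 2022; done 19 June 2022 — timely.

Yes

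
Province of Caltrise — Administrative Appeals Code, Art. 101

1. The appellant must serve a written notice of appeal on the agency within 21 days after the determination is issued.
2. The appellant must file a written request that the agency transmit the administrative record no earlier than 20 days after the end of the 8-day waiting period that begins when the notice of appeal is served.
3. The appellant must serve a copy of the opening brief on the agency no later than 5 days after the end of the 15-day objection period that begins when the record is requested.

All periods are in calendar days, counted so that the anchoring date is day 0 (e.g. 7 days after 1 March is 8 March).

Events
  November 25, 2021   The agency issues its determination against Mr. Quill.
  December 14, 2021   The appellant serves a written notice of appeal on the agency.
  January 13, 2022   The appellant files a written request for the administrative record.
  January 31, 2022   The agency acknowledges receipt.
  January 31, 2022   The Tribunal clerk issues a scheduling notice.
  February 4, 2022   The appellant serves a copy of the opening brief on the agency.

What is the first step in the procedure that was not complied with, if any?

Step 3

(1) due by November 25, 2021 + 21 days = December 16, 2021; December 14, 2021 is within that limit.
(2) permitted from December 22, 2021 + 20 days = January 11, 2022 onward; done January 13, 2022, after the minimum wait.
(3) due by January 28, 2022 + 5 days = February 2, 2022; February 4, 2022 misses that deadline by 2 days.
Later steps need not be reached.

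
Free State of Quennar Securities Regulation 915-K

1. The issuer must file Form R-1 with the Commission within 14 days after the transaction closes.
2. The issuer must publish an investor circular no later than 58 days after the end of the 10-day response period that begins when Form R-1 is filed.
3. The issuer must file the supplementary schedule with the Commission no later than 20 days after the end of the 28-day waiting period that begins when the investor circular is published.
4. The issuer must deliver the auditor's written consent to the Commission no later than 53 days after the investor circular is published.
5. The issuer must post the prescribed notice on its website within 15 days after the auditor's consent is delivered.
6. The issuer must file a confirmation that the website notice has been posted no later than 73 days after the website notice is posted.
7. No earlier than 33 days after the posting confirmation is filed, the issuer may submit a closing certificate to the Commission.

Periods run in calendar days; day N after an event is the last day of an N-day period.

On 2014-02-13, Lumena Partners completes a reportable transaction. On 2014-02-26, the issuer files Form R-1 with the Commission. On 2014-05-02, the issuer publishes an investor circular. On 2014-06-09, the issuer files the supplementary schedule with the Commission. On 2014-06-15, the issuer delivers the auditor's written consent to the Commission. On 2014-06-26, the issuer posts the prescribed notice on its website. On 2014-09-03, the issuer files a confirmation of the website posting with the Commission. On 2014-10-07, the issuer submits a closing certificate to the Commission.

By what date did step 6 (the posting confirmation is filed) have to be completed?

2014-09-07

Step 6 runs from 2014-06-26, when the website notice is posted. 73 days after 2014-06-26 is 2014-09-07.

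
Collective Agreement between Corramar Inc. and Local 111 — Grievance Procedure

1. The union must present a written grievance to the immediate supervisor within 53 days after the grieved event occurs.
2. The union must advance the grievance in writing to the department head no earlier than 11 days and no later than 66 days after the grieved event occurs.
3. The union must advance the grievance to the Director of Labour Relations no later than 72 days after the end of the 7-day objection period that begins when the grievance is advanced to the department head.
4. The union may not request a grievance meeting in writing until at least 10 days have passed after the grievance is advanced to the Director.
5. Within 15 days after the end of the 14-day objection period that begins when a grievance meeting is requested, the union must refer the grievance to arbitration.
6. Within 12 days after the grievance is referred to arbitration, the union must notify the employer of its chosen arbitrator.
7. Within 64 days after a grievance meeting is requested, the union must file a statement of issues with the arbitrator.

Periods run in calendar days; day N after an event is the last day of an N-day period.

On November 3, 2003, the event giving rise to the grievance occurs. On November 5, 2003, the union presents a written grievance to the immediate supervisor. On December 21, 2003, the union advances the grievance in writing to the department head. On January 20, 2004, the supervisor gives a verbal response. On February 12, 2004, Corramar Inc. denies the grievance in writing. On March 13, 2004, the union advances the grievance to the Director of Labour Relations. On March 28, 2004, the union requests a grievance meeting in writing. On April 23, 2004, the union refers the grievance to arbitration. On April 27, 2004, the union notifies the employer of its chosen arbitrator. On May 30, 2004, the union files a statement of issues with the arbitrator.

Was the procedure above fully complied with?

Step 1: 53 days after November 3, 2003 (when the grieved event occurs) is December 26, 2003; done November 5, 2003 — timely.
Step 2: the window is 11–66 days after November 3, 2003 (when the grieved event occurs), so November 14, 2003 through January 8, 2004; December 21, 2003 falls inside that range.
Step 3: 72 days after December 28, 2003 (end of the 7-day objection period, which began when the grievance is advanced to the department head on December 21, 2003) is March 9, 2004; March 13, 2004 misses that deadline by 4 days.
The analysis stops there.

No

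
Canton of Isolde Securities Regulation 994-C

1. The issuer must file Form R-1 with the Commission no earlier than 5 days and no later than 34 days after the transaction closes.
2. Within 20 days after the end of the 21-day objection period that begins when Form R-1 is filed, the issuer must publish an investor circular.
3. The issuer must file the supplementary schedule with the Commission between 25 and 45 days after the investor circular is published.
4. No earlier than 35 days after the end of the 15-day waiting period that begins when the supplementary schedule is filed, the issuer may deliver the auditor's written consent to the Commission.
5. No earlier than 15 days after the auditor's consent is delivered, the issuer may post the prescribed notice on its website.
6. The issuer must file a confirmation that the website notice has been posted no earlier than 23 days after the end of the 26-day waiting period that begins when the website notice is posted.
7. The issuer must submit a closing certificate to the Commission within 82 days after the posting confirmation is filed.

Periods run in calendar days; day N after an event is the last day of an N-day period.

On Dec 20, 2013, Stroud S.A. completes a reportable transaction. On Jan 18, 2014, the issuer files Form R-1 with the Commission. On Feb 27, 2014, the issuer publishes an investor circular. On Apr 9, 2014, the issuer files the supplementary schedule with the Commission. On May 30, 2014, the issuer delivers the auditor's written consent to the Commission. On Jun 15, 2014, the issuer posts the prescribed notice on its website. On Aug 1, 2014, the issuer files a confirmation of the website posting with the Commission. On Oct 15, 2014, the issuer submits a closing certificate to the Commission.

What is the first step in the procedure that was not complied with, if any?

Step 6

Step 1 — 5 and 34 days from Dec 20, 2013 (when the transaction closes) are Dec 25, 2013 and Jan 23, 2014 respectively; done Jan 18, 2014, which is between those dates.
Step 2 — counting 20 days from Feb 8, 2014 (end of the 21-day objection period, which began when Form R-1 is filed on Jan 18, 2014) gives a deadline of Feb 28, 2014; done Feb 27, 2014 — timely.
Step 3 — 25 and 45 days from Feb 27, 2014 (when the investor circular is published) are Mar 24, 2014 and Apr 13, 2014 respectively; done Apr 9, 2014, which is between those dates.
Step 4 — must wait 35 days from Apr 24, 2014 (end of the 15-day waiting period, which began when the supplementary schedule is filed on Apr 9, 2014), so not before May 29, 2014; done May 30, 2014 — permitted.
Step 5 — must wait 15 days from May 30, 2014 (when the auditor's consent is delivered), so not before Jun 14, 2014; Jun 15, 2014 is on or after that date.
Step 6 — must wait 23 days from Jul 11, 2014 (end of the 26-day waiting period, which began when the website notice is posted on Jun 15, 2014), so not before Aug 3, 2014; done Aug 1, 2014 — 2 days too early.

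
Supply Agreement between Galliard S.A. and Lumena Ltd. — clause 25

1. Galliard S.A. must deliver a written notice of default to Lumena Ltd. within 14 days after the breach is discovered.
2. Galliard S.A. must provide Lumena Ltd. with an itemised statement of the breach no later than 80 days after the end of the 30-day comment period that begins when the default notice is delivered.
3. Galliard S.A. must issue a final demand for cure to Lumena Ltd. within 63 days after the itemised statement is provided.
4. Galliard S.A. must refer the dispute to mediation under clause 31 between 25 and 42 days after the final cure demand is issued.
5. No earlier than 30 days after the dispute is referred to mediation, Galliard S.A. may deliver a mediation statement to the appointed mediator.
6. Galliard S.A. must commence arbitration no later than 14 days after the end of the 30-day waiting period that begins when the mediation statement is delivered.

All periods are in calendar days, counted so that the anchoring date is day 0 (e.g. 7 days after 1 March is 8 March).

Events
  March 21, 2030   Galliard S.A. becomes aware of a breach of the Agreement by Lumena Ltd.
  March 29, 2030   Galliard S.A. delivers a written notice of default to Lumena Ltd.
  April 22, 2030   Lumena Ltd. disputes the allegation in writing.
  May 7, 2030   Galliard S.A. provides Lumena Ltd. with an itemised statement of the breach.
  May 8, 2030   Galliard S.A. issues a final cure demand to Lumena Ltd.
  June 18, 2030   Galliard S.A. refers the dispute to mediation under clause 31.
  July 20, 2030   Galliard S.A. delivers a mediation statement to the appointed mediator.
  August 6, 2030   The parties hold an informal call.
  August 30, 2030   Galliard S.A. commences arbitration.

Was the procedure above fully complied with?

(1) due by March 21, 2030 + 14 days = April 4, 2030; March 29, 2030 is within that limit.
(2) due by April 28, 2030 + 80 days = July 17, 2030; May 7, 2030 is within that limit.
(3) due by May 7, 2030 + 63 days = July 9, 2030; May 8, 2030 is within that limit.
(4) the permitted window runs from May 8, 2030 + 25 = June 2, 2030 to May 8, 2030 + 42 = June 19, 2030; done June 18, 2030 — within the window.
(5) permitted from June 18, 2030 + 30 days = July 18, 2030 onward; done July 20, 2030, after the minimum wait.
(6) due by August 19, 2030 + 14 days = September 2, 2030; done August 30, 2030 — timely.

Yes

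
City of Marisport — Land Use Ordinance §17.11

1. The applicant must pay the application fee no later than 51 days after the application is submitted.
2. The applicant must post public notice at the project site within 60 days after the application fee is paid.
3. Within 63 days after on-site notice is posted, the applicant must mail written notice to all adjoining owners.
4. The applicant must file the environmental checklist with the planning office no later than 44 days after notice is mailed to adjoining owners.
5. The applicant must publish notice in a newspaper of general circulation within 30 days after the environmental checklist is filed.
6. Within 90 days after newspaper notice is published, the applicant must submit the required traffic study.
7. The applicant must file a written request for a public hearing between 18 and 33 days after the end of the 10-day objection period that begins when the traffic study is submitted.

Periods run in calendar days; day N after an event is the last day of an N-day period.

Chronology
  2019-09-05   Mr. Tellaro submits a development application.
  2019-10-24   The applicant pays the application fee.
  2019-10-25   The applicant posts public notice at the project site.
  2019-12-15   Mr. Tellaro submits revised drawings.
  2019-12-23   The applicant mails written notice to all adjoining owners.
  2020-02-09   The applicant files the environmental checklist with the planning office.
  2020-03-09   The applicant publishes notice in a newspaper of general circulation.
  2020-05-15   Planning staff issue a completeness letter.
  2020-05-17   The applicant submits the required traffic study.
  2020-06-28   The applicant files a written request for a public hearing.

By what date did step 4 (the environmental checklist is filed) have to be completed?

Step 4 runs from 2019-12-23, when notice is mailed to adjoining owners. 44 days after 2019-12-23 is 2020-02-05.

2020-02-05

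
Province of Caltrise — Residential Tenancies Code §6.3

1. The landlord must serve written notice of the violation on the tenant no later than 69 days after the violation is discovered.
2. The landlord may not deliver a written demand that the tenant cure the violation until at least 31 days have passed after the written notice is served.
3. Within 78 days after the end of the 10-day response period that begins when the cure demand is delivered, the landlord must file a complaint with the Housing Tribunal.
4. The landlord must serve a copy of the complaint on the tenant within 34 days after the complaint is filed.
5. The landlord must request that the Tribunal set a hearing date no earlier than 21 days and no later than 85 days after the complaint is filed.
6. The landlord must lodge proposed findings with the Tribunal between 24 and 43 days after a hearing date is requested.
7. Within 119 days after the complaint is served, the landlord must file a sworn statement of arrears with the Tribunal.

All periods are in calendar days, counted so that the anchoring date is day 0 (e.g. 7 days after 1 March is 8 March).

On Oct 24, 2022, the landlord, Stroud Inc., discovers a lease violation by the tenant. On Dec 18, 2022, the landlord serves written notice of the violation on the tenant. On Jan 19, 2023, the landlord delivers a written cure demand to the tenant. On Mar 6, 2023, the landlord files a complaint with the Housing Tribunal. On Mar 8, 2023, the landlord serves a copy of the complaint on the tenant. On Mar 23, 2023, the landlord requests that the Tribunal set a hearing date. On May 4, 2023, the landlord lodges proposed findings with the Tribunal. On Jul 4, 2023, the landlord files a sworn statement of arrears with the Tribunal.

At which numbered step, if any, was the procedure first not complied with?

Step 5

Step 1: 69 days after Oct 24, 2022 (when the violation is discovered) is Jan 1, 2023; Dec 18, 2022 is within that limit.
Step 2: the earliest permitted date is 31 days after Dec 18, 2022 (when the written notice is served), i.e. Jan 18, 2023; Jan 19, 2023 is on or after that date.
Step 3: 78 days after Jan 29, 2023 (end of the 10-day response period, which began when the cure demand is delivered on Jan 19, 2023) is Apr 17, 2023; done Mar 6, 2023 — timely.
Step 4: 34 days after Mar 6, 2023 (when the complaint is filed) is Apr 9, 2023; done Mar 8, 2023 — timely.
Step 5: the window is 21–85 days after Mar 6, 2023 (when the complaint is filed), so Mar 27, 2023 through May 30, 2023; done Mar 23, 2023 — 4 days before the window opened.
The analysis stops there.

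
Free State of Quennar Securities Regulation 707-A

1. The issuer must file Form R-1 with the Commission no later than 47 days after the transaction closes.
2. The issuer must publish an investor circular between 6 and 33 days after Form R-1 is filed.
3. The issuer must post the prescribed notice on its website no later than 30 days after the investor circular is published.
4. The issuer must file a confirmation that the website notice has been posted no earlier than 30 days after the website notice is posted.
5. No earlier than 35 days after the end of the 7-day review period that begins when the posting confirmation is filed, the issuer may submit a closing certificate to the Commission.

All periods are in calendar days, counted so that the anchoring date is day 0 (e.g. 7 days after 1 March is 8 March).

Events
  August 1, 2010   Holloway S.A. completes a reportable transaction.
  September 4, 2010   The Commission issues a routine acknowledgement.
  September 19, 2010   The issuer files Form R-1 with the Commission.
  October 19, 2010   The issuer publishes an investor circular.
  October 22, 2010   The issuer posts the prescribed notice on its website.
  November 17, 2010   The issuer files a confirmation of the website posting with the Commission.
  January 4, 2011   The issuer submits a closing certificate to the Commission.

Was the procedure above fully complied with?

No

Step 1: 47 days after August 1, 2010 (when the transaction closes) is September 17, 2010; not done until September 19, 2010, 2 days after the deadline.
Later steps need not be reached.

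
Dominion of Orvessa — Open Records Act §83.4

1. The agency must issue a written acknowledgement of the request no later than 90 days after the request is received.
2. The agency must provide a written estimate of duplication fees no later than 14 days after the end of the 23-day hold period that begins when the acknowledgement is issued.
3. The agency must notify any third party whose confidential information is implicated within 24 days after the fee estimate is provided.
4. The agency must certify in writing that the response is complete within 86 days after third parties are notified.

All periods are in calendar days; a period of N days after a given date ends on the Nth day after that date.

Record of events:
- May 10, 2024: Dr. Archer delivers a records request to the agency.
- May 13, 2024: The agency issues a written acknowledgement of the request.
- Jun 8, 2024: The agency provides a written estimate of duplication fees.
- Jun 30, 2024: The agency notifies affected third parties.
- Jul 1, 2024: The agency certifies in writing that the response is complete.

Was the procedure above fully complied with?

Step 1 — counting 90 days from May 10, 2024 (when the request is received) gives a deadline of Aug 8, 2024; done May 13, 2024 — timely.
Step 2 — counting 14 days from Jun 5, 2024 (end of the 23-day hold period, which began when the acknowledgement is issued on May 13, 2024) gives a deadline of Jun 19, 2024; Jun 8, 2024 is within that limit.
Step 3 — counting 24 days from Jun 8, 2024 (when the fee estimate is provided) gives a deadline of Jul 2, 2024; Jun 30, 2024 is within that limit.
Step 4 — counting 86 days from Jun 30, 2024 (when third parties are notified) gives a deadline of Sep 24, 2024; completed Jul 1, 2024, before the deadline.

Yes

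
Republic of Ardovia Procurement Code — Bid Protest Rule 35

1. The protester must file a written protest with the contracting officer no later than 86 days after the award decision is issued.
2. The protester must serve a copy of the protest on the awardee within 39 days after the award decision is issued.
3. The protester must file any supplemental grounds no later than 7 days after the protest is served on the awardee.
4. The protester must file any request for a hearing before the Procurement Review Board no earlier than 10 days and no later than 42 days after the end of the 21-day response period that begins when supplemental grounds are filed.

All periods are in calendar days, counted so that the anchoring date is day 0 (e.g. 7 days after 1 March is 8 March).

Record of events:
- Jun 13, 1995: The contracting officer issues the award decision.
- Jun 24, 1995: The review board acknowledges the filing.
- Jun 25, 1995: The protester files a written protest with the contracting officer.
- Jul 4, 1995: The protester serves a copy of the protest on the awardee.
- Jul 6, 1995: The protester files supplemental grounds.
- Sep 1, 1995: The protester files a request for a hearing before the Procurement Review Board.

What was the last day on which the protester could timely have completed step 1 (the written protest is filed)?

Step 1 runs from Jun 13, 1995, when the award decision is issued. 86 days after Jun 13, 1995 is Sep 7, 1995.

Sep 7, 1995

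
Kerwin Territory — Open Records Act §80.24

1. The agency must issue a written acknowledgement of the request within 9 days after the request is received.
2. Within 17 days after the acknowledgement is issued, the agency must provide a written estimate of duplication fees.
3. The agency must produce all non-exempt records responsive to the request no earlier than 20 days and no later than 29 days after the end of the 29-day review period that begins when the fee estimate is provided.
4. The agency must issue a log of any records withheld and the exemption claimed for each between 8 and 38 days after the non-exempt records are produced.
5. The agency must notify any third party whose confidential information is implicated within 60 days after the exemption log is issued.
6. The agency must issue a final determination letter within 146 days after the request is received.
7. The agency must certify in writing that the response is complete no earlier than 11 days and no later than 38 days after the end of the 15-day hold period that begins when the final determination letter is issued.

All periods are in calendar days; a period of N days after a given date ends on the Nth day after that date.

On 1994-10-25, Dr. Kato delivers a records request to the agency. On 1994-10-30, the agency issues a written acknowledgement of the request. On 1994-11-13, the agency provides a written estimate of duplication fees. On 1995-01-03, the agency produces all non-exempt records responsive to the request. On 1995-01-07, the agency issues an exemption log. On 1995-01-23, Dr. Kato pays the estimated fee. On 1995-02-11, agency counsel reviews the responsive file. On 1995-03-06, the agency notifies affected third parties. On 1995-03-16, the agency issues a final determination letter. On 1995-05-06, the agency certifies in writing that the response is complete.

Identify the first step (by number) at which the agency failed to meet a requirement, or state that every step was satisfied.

(1) due by 1994-10-25 + 9 days = 1994-11-03; done 1994-10-30 — timely.
(2) due by 1994-10-30 + 17 days = 1994-11-16; 1994-11-13 is within that limit.
(3) the permitted window runs from 1994-12-12 + 20 = 1995-01-01 to 1994-12-12 + 29 = 1995-01-10; done 1995-01-03, which is between those dates.
(4) the permitted window runs from 1995-01-03 + 8 = 1995-01-11 to 1995-01-03 + 38 = 1995-02-10; done 1995-01-07 — 4 days before the window opened.
The analysis stops there.

Step 4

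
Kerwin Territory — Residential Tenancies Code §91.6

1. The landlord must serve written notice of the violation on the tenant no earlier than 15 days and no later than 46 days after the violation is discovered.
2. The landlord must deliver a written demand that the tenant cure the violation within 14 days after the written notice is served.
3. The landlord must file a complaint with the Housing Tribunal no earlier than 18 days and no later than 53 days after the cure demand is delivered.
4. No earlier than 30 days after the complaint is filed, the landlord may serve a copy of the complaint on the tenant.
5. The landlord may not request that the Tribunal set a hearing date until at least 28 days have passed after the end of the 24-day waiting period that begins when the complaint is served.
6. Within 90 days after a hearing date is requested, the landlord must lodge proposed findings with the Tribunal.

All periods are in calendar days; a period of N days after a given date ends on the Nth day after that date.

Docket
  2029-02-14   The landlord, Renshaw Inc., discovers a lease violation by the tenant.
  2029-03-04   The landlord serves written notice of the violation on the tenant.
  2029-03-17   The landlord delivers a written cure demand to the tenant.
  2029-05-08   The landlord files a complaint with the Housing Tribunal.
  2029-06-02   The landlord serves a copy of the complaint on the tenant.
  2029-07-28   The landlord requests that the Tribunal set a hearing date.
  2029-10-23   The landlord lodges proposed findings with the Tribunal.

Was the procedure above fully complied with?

No

Step 1: the window is 15–46 days after 2029-02-14 (when the violation is discovered), so 2029-03-01 through 2029-04-01; done 2029-03-04, which is between those dates.
Step 2: 14 days after 2029-03-04 (when the written notice is served) is 2029-03-18; 2029-03-17 is within that limit.
Step 3: the window is 18–53 days after 2029-03-17 (when the cure demand is delivered), so 2029-04-04 through 2029-05-09; done 2029-05-08, which is between those dates.
Step 4: the earliest permitted date is 30 days after 2029-05-08 (when the complaint is filed), i.e. 2029-06-07; 2029-06-02 is 5 days before the earliest permitted date.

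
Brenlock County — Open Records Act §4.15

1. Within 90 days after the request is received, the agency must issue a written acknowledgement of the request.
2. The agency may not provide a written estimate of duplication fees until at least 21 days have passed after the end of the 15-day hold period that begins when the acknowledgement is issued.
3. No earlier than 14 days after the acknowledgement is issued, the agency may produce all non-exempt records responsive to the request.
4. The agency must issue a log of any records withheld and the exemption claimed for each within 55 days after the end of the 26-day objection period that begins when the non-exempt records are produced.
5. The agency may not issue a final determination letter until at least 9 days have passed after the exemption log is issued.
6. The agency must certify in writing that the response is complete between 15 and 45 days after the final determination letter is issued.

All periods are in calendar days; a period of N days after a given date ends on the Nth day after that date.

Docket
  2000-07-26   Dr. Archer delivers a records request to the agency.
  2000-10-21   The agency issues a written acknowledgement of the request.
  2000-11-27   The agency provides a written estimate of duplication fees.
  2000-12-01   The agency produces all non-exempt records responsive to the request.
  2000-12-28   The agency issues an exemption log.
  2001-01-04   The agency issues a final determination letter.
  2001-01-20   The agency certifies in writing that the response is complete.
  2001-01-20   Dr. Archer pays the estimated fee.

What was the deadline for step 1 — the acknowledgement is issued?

2000-10-24

Step 1 runs from 2000-07-26, when the request is received. 90 days after 2000-07-26 is 2000-10-24.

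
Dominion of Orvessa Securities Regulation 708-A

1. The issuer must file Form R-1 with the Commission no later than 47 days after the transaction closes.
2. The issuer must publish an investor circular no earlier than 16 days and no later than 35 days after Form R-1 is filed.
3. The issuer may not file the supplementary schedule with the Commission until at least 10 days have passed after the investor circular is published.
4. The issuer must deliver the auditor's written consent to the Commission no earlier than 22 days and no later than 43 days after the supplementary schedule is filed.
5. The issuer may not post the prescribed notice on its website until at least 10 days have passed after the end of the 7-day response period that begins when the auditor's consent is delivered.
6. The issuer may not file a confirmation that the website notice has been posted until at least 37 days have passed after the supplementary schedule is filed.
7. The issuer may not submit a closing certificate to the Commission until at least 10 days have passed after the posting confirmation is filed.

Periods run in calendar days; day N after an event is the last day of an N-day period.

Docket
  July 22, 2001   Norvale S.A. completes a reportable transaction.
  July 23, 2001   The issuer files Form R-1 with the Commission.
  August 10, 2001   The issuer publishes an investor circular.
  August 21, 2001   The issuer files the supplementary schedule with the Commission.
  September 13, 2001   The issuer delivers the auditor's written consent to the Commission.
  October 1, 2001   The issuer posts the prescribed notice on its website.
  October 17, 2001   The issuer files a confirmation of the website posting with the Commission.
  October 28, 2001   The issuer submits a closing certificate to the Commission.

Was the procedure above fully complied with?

Yes

Step 1: 47 days after July 22, 2001 (when the transaction closes) is September 7, 2001; done July 23, 2001 — timely.
Step 2: the window is 16–35 days after July 23, 2001 (when Form R-1 is filed), so August 8, 2001 through August 27, 2001; August 10, 2001 falls inside that range.
Step 3: the earliest permitted date is 10 days after August 10, 2001 (when the investor circular is published), i.e. August 20, 2001; done August 21, 2001, after the minimum wait.
Step 4: the window is 22–43 days after August 21, 2001 (when the supplementary schedule is filed), so September 12, 2001 through October 3, 2001; September 13, 2001 falls inside that range.
Step 5: the earliest permitted date is 10 days after September 20, 2001 (end of the 7-day response period, which began when the auditor's consent is delivered on September 13, 2001), i.e. September 30, 2001; done October 1, 2001 — permitted.
Step 6: the earliest permitted date is 37 days after August 21, 2001 (when the supplementary schedule is filed), i.e. September 27, 2001; done October 17, 2001 — permitted.
Step 7: the earliest permitted date is 10 days after October 17, 2001 (when the posting confirmation is filed), i.e. October 27, 2001; October 28, 2001 is on or after that date.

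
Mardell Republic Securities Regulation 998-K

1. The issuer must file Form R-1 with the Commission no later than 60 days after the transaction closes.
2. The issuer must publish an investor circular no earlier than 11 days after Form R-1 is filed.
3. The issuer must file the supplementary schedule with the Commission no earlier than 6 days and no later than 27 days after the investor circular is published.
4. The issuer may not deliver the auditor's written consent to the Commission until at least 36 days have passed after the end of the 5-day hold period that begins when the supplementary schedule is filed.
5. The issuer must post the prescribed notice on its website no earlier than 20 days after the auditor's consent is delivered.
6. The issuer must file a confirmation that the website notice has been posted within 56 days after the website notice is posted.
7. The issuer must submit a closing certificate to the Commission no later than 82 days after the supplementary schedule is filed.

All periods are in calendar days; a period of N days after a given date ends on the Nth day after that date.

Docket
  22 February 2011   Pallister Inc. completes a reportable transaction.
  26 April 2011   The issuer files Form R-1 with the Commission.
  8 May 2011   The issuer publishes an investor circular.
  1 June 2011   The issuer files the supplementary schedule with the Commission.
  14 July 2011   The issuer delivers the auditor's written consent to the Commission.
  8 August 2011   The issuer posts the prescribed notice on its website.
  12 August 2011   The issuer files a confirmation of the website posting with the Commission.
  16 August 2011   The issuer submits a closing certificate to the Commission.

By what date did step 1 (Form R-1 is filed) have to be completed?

Step 1 runs from 22 February 2011, when the transaction closes. 60 days after 22 February 2011 is 23 April 2011.

23 April 2011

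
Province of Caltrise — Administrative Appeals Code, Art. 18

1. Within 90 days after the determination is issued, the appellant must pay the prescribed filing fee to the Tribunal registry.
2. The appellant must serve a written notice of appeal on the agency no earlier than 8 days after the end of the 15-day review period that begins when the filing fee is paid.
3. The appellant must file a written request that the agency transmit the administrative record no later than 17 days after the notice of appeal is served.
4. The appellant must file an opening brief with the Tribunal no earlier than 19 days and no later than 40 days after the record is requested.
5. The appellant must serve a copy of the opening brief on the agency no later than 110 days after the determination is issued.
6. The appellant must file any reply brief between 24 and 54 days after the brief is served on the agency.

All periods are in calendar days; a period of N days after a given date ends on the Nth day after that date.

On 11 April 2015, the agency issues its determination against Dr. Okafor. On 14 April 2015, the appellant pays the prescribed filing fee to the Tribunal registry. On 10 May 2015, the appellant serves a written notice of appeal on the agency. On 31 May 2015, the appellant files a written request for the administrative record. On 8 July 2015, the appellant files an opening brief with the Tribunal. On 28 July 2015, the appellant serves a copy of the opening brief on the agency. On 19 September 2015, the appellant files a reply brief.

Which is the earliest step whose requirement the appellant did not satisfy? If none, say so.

Step 3

Step 1: 90 days after 11 April 2015 (when the determination is issued) is 10 July 2015; completed 14 April 2015, before the deadline.
Step 2: the earliest permitted date is 8 days after 29 April 2015 (end of the 15-day review period, which began when the filing fee is paid on 14 April 2015), i.e. 7 May 2015; 10 May 2015 is on or after that date.
Step 3: 17 days after 10 May 2015 (when the notice of appeal is served) is 27 May 2015; done 31 May 2015 — 4 days late.
Later steps need not be reached.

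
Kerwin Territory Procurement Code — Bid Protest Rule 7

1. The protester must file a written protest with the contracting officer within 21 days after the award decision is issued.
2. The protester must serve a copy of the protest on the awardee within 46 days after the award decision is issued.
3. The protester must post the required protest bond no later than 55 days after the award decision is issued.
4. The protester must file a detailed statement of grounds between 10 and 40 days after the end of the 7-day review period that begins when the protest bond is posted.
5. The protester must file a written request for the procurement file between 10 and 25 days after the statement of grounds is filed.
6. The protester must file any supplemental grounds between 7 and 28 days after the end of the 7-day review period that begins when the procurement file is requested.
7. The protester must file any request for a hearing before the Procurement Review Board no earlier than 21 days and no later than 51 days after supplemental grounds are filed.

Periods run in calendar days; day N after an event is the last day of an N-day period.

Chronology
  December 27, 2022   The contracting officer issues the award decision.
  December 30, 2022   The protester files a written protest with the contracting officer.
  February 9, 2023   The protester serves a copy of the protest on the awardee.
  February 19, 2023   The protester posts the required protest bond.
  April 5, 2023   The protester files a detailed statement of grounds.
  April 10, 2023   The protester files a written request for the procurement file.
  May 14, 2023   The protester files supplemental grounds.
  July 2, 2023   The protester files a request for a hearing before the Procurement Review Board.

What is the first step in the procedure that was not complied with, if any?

Step 5

Step 1 — counting 21 days from December 27, 2022 (when the award decision is issued) gives a deadline of January 17, 2023; done December 30, 2022 — timely.
Step 2 — counting 46 days from December 27, 2022 (when the award decision is issued) gives a deadline of February 11, 2023; done February 9, 2023 — timely.
Step 3 — counting 55 days from December 27, 2022 (when the award decision is issued) gives a deadline of February 20, 2023; completed February 19, 2023, before the deadline.
Step 4 — 10 and 40 days from February 26, 2023 (end of the 7-day review period, which began when the protest bond is posted on February 19, 2023) are March 8, 2023 and April 7, 2023 respectively; done April 5, 2023, which is between those dates.
Step 5 — 10 and 25 days from April 5, 2023 (when the statement of grounds is filed) are April 15, 2023 and April 30, 2023 respectively; April 10, 2023 is 5 days too early.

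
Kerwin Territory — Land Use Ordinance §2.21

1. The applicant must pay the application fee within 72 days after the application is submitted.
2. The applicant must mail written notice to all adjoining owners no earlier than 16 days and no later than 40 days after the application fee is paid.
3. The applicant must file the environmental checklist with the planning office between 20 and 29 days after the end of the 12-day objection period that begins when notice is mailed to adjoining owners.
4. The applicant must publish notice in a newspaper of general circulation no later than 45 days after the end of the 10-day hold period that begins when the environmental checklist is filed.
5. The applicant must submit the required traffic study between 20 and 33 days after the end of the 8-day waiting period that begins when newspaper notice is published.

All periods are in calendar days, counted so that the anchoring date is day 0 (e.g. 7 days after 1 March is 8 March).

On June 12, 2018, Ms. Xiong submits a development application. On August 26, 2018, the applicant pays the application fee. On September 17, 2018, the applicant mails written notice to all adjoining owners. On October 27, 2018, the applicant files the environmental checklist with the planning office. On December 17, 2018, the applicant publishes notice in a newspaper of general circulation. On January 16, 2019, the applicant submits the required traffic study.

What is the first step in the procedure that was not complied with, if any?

(1) due by June 12, 2018 + 72 days = August 23, 2018; done August 26, 2018 — 3 days late.
No need to go further; step 1 was not satisfied.

Step 1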